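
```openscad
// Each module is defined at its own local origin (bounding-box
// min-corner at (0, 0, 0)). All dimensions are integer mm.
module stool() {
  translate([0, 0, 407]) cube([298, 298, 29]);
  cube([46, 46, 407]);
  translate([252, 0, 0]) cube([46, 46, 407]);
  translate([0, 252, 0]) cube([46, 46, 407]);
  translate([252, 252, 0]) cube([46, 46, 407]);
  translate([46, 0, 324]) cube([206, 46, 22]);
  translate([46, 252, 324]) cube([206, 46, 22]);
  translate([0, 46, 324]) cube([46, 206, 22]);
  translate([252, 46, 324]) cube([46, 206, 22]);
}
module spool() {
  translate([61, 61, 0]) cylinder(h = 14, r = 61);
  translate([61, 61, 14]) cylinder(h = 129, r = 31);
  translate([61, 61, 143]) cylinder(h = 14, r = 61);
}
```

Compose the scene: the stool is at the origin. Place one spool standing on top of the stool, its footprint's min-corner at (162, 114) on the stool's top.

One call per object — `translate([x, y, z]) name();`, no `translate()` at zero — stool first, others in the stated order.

stool();
translate([162, 114, 436]) spool();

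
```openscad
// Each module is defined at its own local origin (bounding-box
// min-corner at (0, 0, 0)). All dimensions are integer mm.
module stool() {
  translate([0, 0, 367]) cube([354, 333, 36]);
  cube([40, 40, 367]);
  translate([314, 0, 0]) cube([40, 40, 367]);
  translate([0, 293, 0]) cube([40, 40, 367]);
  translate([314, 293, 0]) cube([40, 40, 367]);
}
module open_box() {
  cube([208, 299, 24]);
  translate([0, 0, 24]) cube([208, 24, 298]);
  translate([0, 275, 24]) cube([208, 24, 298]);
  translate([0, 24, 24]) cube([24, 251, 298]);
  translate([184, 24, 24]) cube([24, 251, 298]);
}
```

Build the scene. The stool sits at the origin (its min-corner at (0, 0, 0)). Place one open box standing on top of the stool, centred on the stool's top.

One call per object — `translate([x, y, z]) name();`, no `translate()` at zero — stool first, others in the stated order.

stool();
translate([73, 17, 403]) open_box();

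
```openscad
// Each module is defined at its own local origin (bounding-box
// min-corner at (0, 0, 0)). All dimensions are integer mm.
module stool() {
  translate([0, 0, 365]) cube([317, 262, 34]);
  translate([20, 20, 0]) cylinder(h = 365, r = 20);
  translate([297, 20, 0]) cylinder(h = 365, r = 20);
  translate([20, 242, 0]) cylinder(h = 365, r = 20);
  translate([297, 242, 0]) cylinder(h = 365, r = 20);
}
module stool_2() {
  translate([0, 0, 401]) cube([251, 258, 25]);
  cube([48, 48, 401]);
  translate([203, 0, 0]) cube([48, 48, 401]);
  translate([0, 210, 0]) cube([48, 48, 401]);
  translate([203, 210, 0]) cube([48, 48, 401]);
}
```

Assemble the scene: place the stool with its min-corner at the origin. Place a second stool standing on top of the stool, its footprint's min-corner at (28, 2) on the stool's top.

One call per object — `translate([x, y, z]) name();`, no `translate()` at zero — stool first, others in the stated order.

stool();
translate([28, 2, 399]) stool_2();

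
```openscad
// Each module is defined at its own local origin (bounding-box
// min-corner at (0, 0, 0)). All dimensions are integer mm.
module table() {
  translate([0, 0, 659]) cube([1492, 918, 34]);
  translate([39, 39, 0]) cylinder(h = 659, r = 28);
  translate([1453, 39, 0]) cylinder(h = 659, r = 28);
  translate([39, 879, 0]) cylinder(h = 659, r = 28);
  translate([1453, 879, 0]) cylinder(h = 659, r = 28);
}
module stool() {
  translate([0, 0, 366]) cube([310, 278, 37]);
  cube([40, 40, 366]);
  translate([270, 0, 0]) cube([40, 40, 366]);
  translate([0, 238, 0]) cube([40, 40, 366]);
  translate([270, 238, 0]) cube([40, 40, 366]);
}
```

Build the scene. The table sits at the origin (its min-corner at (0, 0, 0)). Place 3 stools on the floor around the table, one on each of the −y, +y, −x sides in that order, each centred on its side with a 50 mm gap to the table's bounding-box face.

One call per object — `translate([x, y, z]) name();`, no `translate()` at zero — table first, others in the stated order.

table();
translate([591, -328, 0]) stool();
translate([591, 968, 0]) stool();
translate([-360, 320, 0]) stool();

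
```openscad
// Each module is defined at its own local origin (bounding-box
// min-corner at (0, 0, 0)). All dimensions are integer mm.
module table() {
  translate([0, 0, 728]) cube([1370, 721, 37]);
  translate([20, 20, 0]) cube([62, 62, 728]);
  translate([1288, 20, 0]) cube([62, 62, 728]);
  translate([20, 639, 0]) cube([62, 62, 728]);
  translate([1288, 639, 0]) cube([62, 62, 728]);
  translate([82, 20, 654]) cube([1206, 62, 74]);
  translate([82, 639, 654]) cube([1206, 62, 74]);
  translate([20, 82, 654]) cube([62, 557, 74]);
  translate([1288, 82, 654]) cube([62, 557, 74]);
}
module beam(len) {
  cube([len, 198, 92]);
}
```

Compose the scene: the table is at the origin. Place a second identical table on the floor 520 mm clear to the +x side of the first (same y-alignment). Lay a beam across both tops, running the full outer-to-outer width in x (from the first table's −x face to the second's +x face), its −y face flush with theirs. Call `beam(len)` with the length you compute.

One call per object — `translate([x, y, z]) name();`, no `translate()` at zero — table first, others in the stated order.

table();
translate([1890, 0, 0]) table();
translate([0, 0, 765]) beam(3260);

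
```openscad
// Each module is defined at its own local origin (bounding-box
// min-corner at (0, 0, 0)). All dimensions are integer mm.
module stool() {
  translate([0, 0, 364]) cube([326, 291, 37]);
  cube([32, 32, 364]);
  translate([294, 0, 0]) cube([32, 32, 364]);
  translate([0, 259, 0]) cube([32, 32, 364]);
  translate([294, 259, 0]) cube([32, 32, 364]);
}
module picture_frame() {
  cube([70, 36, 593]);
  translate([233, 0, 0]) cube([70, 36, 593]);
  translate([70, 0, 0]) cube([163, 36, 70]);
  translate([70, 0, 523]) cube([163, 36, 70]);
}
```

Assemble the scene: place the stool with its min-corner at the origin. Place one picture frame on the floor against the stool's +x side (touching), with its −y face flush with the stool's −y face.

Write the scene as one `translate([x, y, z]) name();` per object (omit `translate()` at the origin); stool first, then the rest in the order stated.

stool();
translate([326, 0, 0]) picture_frame();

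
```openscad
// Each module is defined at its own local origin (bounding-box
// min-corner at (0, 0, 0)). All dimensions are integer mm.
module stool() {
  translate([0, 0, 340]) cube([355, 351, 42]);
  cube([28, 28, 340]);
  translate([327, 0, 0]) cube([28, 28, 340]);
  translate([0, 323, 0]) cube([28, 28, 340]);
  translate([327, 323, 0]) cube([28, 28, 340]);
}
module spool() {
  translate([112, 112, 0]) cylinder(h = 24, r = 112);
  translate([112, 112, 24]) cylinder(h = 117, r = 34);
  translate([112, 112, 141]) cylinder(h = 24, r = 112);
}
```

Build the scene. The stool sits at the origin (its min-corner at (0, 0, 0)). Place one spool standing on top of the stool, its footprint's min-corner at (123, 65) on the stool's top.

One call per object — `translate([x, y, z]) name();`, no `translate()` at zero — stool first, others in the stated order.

stool();
translate([123, 65, 382]) spool();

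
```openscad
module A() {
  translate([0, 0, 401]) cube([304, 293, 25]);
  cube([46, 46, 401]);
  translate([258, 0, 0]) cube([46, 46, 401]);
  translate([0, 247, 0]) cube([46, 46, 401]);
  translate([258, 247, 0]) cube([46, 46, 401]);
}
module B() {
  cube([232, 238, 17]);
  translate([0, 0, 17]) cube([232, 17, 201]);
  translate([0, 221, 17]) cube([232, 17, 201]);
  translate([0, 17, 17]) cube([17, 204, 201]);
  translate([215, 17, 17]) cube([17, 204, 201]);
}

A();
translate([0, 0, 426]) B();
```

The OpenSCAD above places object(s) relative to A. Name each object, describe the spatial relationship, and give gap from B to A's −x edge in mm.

A is a stool. B is an open box. The open box is on top of the stool. The gap from the open box to the stool's −x edge is 0 mm.

The open box's min-x is at 0; the stool's min-x is 0; gap = 0 mm.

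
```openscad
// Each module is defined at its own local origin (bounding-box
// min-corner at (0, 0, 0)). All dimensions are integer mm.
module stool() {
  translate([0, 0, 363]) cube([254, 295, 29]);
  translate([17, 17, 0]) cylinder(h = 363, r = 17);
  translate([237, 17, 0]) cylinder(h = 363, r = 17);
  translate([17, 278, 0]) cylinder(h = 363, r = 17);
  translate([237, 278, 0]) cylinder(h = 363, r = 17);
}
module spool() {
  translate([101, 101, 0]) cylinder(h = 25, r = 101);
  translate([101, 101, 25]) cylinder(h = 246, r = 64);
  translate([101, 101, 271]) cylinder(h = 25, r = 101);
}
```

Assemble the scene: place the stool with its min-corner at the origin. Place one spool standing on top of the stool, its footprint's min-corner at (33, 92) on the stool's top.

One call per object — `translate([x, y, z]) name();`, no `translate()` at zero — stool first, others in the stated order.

stool();
translate([33, 92, 392]) spool();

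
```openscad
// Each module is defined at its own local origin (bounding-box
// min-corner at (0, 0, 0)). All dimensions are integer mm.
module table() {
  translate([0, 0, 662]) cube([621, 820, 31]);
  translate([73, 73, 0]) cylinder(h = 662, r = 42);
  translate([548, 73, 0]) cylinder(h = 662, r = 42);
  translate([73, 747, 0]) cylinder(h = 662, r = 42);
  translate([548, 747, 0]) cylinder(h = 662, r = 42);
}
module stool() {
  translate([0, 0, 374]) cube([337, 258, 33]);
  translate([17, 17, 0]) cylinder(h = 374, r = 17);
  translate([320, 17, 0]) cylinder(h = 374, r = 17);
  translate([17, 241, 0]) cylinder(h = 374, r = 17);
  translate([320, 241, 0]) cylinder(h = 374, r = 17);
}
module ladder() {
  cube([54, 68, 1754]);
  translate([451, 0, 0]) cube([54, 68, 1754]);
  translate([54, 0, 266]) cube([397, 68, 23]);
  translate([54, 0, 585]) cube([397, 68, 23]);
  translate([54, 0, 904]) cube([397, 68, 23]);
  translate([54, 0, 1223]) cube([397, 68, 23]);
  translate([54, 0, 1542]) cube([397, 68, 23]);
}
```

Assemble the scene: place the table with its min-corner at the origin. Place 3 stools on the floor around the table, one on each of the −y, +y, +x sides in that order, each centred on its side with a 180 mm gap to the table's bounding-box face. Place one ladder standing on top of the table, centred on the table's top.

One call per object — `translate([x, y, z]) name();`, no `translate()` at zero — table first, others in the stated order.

table();
translate([142, -438, 0]) stool();
translate([142, 1000, 0]) stool();
translate([801, 281, 0]) stool();
translate([58, 376, 693]) ladder();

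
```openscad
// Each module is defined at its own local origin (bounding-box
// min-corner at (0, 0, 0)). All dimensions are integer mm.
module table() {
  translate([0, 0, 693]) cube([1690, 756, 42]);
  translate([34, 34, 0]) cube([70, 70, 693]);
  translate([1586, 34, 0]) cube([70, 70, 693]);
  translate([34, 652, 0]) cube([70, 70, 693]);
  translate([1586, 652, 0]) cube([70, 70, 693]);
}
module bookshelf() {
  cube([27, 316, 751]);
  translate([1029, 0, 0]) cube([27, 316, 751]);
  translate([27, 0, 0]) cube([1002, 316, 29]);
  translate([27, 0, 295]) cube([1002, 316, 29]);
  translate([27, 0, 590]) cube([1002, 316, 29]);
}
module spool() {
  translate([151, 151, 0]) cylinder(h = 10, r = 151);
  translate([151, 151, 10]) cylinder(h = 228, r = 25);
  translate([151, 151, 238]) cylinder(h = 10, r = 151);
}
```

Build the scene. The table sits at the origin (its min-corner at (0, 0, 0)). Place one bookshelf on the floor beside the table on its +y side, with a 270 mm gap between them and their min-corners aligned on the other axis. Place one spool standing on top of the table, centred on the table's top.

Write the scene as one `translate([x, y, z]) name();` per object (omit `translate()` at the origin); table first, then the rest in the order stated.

table();
translate([0, 1026, 0]) bookshelf();
translate([694, 227, 735]) spool();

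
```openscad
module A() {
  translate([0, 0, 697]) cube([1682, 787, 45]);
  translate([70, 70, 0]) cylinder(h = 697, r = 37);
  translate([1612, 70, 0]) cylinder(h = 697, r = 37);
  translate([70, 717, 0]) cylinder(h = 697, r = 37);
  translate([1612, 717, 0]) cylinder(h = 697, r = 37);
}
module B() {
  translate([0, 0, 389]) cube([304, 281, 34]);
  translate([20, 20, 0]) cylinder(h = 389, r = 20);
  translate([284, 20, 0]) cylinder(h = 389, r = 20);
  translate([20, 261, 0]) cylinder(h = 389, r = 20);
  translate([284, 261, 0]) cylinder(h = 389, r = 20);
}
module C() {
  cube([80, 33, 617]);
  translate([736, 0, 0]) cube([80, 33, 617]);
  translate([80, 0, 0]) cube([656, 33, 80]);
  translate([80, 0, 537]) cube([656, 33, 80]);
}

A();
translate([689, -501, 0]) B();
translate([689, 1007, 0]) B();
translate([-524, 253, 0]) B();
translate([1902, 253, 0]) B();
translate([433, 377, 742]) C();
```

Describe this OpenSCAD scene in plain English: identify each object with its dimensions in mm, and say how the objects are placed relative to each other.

A is a table with a 1682×787 mm rectangular top, 45 mm thick, top surface at z = 742 mm, supported by four round legs of 74 mm diameter, each leg's bounding box inset 33 mm from the nearest pair of top edges, running from the floor.

B is a four-legged stool. The seat is 304×281 mm, 34 mm thick, top at z = 423 mm. It stands on four round legs, each 40 mm in diameter, from z = 0 to the seat underside, each leg's axis is inset half a diameter from the nearest pair of seat edges (so the leg's bounding box is flush with the corner).

C is a rectangular picture frame lying in the x–z plane (depth along y). The opening is 656 mm wide (x) by 457 mm tall (z), surrounded by a border 80 mm wide on all four sides. The frame is 33 mm deep and is made of two full-height vertical stiles with two horizontal rails fitted between them.

Four stools sit around the table at the −y, +y, −x, +x sides. The picture frame is on top of the table, centred.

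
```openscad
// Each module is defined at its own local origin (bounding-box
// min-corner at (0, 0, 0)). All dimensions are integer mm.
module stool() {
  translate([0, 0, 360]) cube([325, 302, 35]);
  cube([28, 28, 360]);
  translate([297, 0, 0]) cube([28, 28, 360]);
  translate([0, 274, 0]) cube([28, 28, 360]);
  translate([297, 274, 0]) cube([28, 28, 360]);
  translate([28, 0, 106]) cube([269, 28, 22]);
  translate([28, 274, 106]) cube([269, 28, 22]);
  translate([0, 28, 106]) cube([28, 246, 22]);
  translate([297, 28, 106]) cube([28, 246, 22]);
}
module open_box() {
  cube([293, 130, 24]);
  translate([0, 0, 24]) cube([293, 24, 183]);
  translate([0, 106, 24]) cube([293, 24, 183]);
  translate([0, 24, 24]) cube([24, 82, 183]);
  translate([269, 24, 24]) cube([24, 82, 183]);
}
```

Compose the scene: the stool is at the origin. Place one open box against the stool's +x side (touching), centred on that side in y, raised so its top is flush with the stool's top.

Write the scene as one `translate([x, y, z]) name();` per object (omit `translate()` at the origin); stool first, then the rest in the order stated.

stool();
translate([325, 86, 188]) open_box();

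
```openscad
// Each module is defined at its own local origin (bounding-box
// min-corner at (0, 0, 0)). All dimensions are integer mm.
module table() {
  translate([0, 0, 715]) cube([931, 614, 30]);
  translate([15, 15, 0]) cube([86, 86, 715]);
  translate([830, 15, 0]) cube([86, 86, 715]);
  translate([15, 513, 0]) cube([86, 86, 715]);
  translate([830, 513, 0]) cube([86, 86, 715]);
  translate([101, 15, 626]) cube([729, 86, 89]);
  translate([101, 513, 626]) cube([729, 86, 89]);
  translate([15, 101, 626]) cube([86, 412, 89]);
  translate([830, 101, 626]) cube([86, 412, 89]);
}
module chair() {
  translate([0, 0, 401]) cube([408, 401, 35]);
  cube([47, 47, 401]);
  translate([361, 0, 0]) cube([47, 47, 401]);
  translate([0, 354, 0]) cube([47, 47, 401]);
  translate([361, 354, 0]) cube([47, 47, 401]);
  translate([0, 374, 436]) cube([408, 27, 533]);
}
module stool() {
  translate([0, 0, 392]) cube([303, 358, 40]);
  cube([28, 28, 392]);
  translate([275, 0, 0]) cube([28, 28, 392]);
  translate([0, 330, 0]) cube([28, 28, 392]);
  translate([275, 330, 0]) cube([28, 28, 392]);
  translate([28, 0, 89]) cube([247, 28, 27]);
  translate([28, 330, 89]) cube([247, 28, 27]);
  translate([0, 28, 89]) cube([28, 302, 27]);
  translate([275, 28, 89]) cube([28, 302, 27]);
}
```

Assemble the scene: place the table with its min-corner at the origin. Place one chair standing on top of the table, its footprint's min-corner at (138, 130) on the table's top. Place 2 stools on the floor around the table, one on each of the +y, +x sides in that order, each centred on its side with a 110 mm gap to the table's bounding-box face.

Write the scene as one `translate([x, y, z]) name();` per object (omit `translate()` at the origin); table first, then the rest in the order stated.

table();
translate([138, 130, 745]) chair();
translate([314, 724, 0]) stool();
translate([1041, 128, 0]) stool();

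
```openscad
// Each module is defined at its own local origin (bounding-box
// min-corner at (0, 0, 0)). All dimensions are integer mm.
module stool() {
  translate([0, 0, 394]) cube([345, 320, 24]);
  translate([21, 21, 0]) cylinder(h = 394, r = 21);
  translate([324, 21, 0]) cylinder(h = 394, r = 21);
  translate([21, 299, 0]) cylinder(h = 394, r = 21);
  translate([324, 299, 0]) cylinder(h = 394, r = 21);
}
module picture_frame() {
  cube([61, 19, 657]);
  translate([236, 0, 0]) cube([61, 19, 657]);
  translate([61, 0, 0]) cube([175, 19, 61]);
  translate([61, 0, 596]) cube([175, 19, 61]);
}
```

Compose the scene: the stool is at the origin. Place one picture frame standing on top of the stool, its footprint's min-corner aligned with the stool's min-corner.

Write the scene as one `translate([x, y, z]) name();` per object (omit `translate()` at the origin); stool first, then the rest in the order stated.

stool();
translate([0, 0, 418]) picture_frame();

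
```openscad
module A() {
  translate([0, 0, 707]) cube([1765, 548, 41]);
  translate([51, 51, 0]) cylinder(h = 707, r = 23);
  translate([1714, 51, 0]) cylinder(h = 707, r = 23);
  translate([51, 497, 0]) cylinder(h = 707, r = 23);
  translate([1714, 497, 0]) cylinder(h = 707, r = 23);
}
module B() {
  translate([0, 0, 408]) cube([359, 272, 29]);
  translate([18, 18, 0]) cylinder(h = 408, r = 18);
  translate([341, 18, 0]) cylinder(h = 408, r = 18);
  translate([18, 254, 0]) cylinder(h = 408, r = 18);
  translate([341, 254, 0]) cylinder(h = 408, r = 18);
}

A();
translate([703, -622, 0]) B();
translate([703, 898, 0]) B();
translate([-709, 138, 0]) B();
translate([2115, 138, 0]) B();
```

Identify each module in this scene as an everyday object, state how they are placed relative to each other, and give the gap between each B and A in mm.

A is a table. B is a stool. Four stools sit around the table at the −y, +y, −x, +x sides. The gap between each stool and the table is 350 mm.

Each stool's nearest face is 350 mm from the table's bounding box.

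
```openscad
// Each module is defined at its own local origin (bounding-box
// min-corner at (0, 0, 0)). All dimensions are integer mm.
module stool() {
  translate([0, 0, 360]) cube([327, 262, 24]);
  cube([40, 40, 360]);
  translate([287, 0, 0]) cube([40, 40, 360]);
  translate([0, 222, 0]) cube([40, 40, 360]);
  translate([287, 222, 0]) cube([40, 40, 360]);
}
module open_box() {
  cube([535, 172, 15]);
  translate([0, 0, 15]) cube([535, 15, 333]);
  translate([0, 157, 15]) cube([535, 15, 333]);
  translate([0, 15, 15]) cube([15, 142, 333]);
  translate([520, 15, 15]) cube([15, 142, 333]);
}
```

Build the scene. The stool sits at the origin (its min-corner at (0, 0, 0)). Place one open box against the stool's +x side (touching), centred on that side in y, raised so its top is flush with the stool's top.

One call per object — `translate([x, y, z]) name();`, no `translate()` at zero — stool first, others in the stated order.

stool();
translate([327, 45, 36]) open_box();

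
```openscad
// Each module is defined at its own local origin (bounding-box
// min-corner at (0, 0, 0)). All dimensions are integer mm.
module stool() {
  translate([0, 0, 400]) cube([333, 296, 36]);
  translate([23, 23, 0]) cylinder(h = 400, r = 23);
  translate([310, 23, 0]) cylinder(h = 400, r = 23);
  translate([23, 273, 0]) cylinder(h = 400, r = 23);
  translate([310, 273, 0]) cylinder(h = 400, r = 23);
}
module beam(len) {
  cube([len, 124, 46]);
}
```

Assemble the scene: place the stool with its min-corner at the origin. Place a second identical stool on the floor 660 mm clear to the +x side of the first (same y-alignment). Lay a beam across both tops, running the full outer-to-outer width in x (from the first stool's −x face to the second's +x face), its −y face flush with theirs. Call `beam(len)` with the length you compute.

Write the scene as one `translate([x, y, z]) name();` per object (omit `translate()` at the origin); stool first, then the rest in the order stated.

stool();
translate([993, 0, 0]) stool();
translate([0, 0, 436]) beam(1326);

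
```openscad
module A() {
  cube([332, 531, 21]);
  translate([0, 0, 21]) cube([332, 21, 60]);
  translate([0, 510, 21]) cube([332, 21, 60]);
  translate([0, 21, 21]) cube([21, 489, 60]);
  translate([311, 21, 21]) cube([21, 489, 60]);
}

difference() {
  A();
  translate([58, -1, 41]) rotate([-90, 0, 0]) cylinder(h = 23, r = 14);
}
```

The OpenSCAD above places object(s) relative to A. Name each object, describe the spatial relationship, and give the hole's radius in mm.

A is an open box. The open box has a circular hole through its front wall. The hole's radius is 14 mm.

The subtracted cylinder has r = 14 mm.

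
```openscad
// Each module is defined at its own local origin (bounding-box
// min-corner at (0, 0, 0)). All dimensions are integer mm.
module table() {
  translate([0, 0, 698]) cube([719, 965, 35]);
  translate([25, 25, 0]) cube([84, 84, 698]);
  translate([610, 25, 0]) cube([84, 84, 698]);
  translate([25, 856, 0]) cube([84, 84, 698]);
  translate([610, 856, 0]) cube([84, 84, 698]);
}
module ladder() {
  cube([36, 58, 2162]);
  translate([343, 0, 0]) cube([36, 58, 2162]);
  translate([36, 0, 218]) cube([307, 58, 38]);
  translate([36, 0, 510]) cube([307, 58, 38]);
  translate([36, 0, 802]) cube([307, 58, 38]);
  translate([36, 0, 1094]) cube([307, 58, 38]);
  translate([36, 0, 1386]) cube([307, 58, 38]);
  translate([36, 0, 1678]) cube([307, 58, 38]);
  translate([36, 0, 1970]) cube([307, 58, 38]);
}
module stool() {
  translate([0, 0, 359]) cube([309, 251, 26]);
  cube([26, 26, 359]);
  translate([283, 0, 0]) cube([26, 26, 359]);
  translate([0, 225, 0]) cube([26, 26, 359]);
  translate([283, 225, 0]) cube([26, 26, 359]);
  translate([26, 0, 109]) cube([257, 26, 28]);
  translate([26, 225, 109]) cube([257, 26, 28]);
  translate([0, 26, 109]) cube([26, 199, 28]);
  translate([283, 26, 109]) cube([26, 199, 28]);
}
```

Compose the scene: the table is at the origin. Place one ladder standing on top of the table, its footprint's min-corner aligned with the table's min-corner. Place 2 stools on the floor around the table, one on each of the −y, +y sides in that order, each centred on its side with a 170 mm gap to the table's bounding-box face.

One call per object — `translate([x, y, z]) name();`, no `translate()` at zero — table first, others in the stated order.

table();
translate([0, 0, 733]) ladder();
translate([205, -421, 0]) stool();
translate([205, 1135, 0]) stool();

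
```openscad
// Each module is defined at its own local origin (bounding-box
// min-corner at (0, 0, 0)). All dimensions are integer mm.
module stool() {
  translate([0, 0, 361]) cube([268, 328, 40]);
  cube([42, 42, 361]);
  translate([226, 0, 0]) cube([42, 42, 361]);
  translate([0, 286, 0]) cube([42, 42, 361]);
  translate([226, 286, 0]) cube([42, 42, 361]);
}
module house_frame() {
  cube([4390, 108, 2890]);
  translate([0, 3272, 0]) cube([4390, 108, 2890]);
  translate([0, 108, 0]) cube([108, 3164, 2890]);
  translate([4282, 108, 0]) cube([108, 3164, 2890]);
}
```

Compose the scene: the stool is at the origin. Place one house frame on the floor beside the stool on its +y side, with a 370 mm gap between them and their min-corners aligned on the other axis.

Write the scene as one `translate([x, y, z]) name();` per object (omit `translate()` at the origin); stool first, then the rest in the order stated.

stool();
translate([0, 698, 0]) house_frame();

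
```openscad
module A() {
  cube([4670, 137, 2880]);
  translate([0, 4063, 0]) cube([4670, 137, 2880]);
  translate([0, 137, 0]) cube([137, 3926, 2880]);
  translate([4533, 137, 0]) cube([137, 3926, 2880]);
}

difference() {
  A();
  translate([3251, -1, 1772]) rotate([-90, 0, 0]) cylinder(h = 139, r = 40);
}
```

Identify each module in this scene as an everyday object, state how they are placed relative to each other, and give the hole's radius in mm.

A is a house frame. The house frame has a circular hole through its front wall. The hole's radius is 40 mm.

The subtracted cylinder has r = 40 mm.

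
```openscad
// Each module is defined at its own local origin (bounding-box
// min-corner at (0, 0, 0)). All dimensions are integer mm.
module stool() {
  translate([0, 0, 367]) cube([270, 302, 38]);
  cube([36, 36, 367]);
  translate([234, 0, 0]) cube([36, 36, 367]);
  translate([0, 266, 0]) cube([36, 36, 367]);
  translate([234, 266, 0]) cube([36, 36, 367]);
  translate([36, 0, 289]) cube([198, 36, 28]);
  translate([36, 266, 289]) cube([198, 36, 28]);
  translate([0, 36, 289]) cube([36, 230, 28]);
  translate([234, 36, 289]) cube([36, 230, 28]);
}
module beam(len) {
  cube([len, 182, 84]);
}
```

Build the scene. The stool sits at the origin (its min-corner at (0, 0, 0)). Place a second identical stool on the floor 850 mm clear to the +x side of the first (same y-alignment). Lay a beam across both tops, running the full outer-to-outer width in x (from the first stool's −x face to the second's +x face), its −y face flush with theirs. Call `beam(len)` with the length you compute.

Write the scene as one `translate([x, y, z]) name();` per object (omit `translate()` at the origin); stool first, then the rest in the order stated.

stool();
translate([1120, 0, 0]) stool();
translate([0, 0, 405]) beam(1390);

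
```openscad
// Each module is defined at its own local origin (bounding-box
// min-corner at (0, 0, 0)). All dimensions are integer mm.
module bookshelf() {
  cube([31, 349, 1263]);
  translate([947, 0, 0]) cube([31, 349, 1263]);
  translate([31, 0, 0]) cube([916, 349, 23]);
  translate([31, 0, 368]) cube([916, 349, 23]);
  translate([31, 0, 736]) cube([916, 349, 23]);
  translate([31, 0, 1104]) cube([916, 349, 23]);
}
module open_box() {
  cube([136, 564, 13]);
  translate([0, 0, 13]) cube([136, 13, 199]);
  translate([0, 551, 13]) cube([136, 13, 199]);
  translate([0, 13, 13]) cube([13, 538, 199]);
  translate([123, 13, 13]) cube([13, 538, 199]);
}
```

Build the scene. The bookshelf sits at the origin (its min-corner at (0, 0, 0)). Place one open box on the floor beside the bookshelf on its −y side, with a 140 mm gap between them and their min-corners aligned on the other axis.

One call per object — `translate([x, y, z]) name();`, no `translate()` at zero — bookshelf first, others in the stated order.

bookshelf();
translate([0, -704, 0]) open_box();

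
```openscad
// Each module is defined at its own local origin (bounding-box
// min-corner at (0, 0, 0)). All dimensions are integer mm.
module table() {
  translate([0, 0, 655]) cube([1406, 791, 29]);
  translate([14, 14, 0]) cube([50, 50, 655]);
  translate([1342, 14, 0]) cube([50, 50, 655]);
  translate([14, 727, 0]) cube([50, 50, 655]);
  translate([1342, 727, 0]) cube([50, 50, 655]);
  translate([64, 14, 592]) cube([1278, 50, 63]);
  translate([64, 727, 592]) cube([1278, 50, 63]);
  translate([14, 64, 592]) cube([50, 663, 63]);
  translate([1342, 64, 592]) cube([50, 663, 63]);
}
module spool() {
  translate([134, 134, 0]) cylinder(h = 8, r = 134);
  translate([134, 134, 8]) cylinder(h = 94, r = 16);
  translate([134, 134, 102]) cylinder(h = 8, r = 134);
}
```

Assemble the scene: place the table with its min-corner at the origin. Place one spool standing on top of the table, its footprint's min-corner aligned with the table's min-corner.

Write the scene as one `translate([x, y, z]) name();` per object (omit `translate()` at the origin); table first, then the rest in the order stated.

table();
translate([0, 0, 684]) spool();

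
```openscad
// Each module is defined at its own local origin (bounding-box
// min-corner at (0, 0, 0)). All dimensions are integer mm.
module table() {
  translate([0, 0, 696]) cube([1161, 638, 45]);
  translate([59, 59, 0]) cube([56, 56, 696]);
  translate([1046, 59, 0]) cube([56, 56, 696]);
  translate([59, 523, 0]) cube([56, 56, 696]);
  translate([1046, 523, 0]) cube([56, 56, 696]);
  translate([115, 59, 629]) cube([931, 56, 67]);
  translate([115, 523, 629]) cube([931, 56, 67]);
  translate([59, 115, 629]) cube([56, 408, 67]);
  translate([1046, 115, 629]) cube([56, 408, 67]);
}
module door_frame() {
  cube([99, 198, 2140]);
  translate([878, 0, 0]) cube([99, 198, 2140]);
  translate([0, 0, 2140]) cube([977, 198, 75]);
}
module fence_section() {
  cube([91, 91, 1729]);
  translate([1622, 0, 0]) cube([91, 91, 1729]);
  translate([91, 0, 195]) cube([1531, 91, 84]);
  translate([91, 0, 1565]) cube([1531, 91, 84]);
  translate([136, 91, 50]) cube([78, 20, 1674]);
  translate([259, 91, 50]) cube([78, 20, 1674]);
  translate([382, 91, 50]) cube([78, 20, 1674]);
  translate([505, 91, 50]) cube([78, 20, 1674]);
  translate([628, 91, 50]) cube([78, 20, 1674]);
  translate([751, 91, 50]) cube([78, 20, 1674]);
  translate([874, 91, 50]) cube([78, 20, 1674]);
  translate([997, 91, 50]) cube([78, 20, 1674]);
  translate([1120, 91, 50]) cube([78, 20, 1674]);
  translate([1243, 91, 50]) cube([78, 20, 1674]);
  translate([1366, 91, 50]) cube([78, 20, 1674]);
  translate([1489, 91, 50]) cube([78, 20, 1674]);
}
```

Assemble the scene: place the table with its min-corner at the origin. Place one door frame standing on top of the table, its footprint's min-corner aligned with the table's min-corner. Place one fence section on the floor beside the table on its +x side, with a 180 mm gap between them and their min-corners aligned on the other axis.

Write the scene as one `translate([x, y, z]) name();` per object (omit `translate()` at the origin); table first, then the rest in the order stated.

table();
translate([0, 0, 741]) door_frame();
translate([1341, 0, 0]) fence_section();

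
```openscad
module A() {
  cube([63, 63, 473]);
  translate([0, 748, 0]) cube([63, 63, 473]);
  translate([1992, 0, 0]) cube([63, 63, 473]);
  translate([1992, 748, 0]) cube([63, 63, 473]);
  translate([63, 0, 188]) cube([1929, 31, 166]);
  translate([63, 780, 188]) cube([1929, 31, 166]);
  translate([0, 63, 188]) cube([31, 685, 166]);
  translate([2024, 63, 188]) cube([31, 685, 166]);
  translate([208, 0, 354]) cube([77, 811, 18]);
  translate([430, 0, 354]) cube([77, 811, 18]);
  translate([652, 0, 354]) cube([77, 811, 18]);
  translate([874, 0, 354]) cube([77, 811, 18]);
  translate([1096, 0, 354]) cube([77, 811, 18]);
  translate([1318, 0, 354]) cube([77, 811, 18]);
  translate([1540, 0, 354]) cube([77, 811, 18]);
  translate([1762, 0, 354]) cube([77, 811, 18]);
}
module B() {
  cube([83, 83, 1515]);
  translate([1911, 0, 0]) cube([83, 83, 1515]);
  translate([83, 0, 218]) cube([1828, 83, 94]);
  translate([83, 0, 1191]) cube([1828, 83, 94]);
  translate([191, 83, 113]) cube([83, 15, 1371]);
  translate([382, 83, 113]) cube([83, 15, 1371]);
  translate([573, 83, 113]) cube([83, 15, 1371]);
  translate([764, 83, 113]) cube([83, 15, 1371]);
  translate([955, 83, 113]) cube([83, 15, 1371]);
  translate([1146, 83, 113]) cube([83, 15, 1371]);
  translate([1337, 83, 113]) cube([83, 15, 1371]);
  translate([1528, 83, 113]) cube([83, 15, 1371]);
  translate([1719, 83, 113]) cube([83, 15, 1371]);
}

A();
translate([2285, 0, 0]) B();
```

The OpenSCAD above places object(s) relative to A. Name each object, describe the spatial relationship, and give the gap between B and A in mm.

A is a bed frame. B is a fence section. The fence section is on the floor beside the bed frame on its +x side. The gap between the fence section and the bed frame is 230 mm.

The fence section's nearest face is 230 mm from the bed frame's +x face.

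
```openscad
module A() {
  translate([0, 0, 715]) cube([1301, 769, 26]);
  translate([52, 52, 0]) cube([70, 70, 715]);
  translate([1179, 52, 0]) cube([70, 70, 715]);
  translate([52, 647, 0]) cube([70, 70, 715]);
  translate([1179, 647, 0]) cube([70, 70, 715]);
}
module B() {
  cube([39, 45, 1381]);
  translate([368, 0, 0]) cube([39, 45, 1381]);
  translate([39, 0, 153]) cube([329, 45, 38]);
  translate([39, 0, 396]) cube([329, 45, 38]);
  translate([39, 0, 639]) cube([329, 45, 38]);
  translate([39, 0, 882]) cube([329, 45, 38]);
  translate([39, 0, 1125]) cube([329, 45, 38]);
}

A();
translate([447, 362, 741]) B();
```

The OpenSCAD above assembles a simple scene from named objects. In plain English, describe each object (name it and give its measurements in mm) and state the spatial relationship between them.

A is a rectangular dining table. The top is 1301×769×26 mm with its upper surface at z = 741 mm. It stands on four 70×70 mm square legs, each inset 52 mm from the nearest pair of top edges, running from the floor to the underside of the top.

B is a straight ladder. Two 39×45 mm vertical rails, 1381 mm tall, stand 407 mm apart (outside-to-outside) with their front faces coplanar on the −y side. 5 rungs, each 45 mm deep and 38 mm tall, span between the inner faces of the rails, front faces flush with the rails. The lowest rung's underside is at z = 153 mm and rungs are spaced 243 mm apart (underside to underside).

The ladder is on top of the table, centred.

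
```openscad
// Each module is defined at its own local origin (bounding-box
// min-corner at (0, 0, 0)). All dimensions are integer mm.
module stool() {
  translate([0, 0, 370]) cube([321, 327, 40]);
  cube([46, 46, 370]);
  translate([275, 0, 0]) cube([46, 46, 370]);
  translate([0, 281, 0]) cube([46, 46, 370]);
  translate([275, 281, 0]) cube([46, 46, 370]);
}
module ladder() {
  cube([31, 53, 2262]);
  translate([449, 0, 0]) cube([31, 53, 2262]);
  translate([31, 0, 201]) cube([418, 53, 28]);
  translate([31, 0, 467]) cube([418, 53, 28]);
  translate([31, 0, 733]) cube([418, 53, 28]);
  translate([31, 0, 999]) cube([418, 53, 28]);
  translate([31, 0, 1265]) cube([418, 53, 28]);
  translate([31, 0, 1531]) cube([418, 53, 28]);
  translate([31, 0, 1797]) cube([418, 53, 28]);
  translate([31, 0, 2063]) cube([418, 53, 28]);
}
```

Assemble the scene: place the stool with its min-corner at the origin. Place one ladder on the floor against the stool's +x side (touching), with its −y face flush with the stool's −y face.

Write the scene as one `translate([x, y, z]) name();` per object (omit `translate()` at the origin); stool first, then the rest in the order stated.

stool();
translate([321, 0, 0]) ladder();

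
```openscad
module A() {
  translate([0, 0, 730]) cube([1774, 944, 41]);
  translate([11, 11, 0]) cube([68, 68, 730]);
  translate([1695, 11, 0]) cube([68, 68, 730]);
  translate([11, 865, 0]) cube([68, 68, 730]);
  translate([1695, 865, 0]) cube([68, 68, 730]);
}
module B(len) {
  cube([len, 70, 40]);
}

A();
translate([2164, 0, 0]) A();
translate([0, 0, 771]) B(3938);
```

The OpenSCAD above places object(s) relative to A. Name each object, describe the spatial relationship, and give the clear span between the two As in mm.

Second table starts at x = 2164; first ends at x = 1774; clear span = 2164 − 1774 = 390 mm.

A is a table. B is a beam. A beam spans the tops of two tables. The clear span between the two tables is 390 mm.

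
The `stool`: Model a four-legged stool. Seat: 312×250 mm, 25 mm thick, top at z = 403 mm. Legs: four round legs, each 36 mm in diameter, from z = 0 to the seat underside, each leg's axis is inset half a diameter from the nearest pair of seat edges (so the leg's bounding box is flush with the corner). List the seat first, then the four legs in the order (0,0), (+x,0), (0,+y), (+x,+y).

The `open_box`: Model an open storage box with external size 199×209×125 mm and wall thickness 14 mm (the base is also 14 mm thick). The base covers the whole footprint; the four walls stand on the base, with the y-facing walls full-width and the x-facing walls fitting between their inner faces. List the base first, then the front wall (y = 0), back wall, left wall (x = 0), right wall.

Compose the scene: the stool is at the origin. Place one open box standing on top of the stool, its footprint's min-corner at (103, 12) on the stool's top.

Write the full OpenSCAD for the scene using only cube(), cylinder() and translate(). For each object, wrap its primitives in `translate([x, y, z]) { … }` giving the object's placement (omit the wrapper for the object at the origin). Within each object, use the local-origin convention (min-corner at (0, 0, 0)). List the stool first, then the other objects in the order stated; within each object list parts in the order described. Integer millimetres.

translate([0, 0, 378]) cube([312, 250, 25]);
translate([18, 18, 0]) cylinder(h = 378, r = 18);
translate([294, 18, 0]) cylinder(h = 378, r = 18);
translate([18, 232, 0]) cylinder(h = 378, r = 18);
translate([294, 232, 0]) cylinder(h = 378, r = 18);
translate([103, 12, 403]) {
  cube([199, 209, 14]);
  translate([0, 0, 14]) cube([199, 14, 111]);
  translate([0, 195, 14]) cube([199, 14, 111]);
  translate([0, 14, 14]) cube([14, 181, 111]);
  translate([185, 14, 14]) cube([14, 181, 111]);
}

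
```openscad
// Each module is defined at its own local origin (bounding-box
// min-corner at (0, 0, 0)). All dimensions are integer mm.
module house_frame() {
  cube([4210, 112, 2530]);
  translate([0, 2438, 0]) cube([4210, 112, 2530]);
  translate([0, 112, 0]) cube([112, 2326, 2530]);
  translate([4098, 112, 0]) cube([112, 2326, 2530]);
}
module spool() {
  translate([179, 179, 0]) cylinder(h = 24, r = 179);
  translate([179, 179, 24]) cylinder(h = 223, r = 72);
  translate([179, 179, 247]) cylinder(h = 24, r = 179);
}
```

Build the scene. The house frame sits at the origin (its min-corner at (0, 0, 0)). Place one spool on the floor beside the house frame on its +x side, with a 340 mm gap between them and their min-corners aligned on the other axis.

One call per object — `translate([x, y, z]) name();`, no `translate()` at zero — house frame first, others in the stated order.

house_frame();
translate([4550, 0, 0]) spool();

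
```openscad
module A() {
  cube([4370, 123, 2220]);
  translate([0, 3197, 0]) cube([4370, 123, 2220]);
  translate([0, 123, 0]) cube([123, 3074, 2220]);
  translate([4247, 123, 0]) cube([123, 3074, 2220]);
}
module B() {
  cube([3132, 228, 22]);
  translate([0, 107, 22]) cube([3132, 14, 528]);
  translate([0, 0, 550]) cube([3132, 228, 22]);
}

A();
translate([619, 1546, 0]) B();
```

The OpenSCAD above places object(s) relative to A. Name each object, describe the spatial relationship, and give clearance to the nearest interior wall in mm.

A is a house frame. B is an I-beam. The I-beam sits inside the house frame, centred. The clearance to the nearest interior wall is 496 mm.

Clearances: x = 496, y = 1423; minimum 496 mm.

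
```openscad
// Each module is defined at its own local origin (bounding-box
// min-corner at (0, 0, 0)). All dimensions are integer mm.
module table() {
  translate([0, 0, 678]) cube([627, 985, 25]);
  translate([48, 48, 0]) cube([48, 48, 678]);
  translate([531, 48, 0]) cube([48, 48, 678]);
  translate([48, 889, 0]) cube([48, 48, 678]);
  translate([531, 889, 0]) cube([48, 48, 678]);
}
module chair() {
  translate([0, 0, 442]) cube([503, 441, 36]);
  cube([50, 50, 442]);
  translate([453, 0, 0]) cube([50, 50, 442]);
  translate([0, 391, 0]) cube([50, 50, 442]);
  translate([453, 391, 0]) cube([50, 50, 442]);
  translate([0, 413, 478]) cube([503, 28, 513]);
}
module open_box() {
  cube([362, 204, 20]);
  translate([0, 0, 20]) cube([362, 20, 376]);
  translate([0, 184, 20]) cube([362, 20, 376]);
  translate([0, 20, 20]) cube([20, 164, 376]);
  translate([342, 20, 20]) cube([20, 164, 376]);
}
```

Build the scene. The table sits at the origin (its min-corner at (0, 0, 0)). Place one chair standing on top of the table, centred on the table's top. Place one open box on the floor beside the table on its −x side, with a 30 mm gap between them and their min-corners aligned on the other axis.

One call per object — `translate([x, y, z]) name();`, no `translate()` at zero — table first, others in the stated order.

table();
translate([62, 272, 703]) chair();
translate([-392, 0, 0]) open_box();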